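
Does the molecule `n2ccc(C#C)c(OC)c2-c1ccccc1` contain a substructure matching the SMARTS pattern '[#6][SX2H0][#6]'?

The pattern [#6][SX2H0][#6] describes an aliphatic sulfur bridging two carbons with no H on the sulfur — a thioether.
The closest candidate here is a methoxy ether (-OCH3), but the bridging atom is O, not S. No other fragment satisfies the full query, so there is no match.

No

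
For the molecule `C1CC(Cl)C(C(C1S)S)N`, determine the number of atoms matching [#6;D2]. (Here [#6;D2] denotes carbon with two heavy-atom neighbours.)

2

Check the 10 heavy atoms by environment: 4× C (D3) → no; 2× C (D2) → match; 2× S (D1) → no; 1× Cl (D1) → no; 1× N (D1) → no.
That gives 2 matching atoms.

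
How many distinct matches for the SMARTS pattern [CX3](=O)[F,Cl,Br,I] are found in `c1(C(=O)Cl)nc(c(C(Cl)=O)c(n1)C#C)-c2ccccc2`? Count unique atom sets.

2

[CX3](=O)[F,Cl,Br,I] is the SMARTS for an acyl halide: a carbonyl carbon bonded to a halogen.
The molecule carries 2 separate instances of an acyl chloride (-C(=O)Cl) meeting every constraint; each maps to a distinct set of atoms, giving 2 matches.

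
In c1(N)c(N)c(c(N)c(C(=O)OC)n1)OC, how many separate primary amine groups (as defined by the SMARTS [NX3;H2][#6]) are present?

3

[NX3;H2][#6] is the SMARTS for a primary amine: a trivalent nitrogen with two H attached to carbon.
The molecule carries 3 separate instances of a primary amino group (-NH2) meeting every constraint; each maps to a distinct set of atoms, giving 3 matches.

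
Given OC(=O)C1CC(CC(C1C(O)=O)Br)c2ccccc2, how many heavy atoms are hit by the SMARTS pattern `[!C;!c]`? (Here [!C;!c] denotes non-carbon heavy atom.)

5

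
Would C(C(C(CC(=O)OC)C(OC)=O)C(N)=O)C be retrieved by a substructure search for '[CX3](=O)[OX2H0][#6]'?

Yes

The pattern [CX3](=O)[OX2H0][#6] describes a carbonyl carbon bonded to an oxygen that is itself bonded to carbon (no H on that O) — an ester.
The molecule carries a methyl-ester group (-C(=O)OCH3), whose atoms satisfy every constraint of the query, so the pattern matches.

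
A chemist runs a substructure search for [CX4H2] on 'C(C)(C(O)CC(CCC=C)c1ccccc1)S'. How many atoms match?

The query [CX4H2] means: sp3 carbon (X4) with exactly two hydrogens.
Check the 17 heavy atoms by environment: 3× C (H2, X4) → match; 3× C (H1, X4) → no; 1× C (H3, X4) → no; 1× S (H1, X2) → no; 1× c (aromatic, H0, X3) → no; 5× c (aromatic, H1, X3) → no; 1× C (H1, X3) → no; 1× C (H2, X3) → no; 1× O (H1, X2) → no.
That gives 3 matching atoms.

3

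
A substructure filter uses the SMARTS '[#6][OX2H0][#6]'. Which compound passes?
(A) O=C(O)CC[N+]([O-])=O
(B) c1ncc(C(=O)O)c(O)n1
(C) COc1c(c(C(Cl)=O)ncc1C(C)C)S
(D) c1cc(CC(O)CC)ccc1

[#6][OX2H0][#6] describes an aliphatic oxygen bridging two carbons with no H on the oxygen (an ether).
(A) has a carboxylic acid group (-C(=O)OH) but the -OH oxygen has H1; the =O is OX1, not OX2.
(B) has a hydroxyl group (-OH) but the oxygen has H1, not H0 bridging two carbons.
(C) contains a methoxy ether (-OCH3), which satisfies every atom and bond constraint.
(D) has a hydroxyl group (-OH) but the oxygen has H1, not H0 bridging two carbons.
So the answer is (C).

C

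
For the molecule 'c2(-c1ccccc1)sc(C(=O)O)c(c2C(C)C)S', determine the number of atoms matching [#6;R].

10

Check the 18 heavy atoms by environment: 1× s (aromatic, in 5-ring) → no; 4× c (aromatic, in 5-ring) → match; 4× C (acyclic) → no; 2× O (acyclic) → no; 1× S (acyclic) → no; 6× c (aromatic, in 6-ring) → match.
Summing the matching environments: 4 + 6 = 10 matching atoms.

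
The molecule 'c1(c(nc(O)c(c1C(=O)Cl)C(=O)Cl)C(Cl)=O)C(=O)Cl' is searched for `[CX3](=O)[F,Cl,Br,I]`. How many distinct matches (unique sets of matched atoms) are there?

4

[CX3](=O)[F,Cl,Br,I] is the SMARTS for an acyl halide: a carbonyl carbon bonded to a halogen.
The molecule carries 4 separate instances of an acyl chloride (-C(=O)Cl) meeting every constraint; each maps to a distinct set of atoms, giving 4 matches.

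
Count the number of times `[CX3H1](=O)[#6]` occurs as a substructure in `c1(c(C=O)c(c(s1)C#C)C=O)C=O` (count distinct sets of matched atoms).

3

[CX3H1](=O)[#6] is the SMARTS for an aldehyde: an sp2 carbon with one H, double-bonded to O and single-bonded to carbon.
The molecule carries 3 separate instances of an aldehyde (-CHO) meeting every constraint; each maps to a distinct set of atoms, giving 3 matches.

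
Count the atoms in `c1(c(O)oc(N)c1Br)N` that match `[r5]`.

5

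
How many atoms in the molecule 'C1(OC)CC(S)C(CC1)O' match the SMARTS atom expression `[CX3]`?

0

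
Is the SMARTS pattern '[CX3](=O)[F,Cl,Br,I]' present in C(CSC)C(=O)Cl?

Yes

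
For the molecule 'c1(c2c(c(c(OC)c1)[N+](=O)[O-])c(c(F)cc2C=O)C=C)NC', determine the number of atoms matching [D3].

9

The query [D3] means: atom with exactly three heavy-atom neighbours.
Check the 22 heavy atoms by environment: 8× c (aromatic, D3) → match; 2× c (aromatic, D2) → no; 2× C (D2) → no; 3× C (D1) → no; 1× F (D1) → no; 1× N (charge +1, D3) → match; 1× O (charge -1, D1) → no; 2× O (D1) → no; 1× N (D2) → no; 1× O (D2) → no.
Summing the matching environments: 8 + 1 = 9 matching atoms.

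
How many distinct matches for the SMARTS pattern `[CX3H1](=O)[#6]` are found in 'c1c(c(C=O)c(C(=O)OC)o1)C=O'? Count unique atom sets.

[CX3H1](=O)[#6] is the SMARTS for an aldehyde: an sp2 carbon with one H, double-bonded to O and single-bonded to carbon.
The molecule carries 2 separate instances of an aldehyde (-CHO) meeting every constraint; each maps to a distinct set of atoms, giving 2 matches.

2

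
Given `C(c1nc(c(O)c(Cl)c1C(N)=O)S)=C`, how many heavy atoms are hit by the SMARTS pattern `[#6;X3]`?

8

The query [#6;X3] means: any carbon (aromatic or not) with three total connections.
Check the 14 heavy atoms by environment: 1× n (aromatic, X2) → no; 5× c (aromatic, X3) → match; 1× S (X2) → no; 3× C (X3) → match; 1× Cl (X1) → no; 1× O (X1) → no; 1× N (X3) → no; 1× O (X2) → no.
Summing the matching environments: 5 + 3 = 8 matching atoms.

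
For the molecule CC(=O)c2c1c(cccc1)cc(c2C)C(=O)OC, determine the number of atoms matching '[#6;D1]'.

3

The query [#6;D1] means: carbon bonded to exactly one heavy atom.
Check the 18 heavy atoms by environment: 5× c (aromatic, D3) → no; 5× c (aromatic, D2) → no; 2× C (D3) → no; 2× O (D1) → no; 1× O (D2) → no; 3× C (D1) → match.
That gives 3 matching atoms.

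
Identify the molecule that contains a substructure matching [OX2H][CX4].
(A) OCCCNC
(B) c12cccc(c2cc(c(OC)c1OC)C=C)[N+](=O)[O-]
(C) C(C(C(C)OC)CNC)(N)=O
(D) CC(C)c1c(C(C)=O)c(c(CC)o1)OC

A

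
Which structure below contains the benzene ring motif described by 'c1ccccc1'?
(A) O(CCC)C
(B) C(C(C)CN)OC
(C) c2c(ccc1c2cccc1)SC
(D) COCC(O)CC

c1ccccc1 describes six aromatic carbons in a ring (a benzene ring).
(A) has a methyl group (-CH3) but no six-membered all-carbon aromatic ring is present.
(B) has a methyl group (-CH3) but no six-membered all-carbon aromatic ring is present.
(C) contains the required atom environment, so the pattern matches.
(D) has a methyl group (-CH3) but no six-membered all-carbon aromatic ring is present.
So the answer is (C).

C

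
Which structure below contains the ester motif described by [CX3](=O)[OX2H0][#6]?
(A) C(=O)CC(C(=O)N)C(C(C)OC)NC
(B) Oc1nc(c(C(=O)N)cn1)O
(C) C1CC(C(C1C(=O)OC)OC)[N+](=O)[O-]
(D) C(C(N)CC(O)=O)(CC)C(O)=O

[CX3](=O)[OX2H0][#6] describes a carbonyl carbon bonded to an oxygen that is itself bonded to carbon (no H on that O) (an ester).
(A) has a methoxy ether (-OCH3) but the ether oxygen is not adjacent to a C=O carbon.
(B) has a primary amide (-C(=O)NH2) but the carbonyl is bonded to N, not to an O-C linkage.
(C) contains a methyl-ester group (-C(=O)OCH3), which satisfies every atom and bond constraint.
(D) has a carboxylic acid group (-C(=O)OH) but the singly-bonded O carries H (OX2H1, not H0).
So the answer is (C).

C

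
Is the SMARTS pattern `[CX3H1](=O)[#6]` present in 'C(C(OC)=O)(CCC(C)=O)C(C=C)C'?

The pattern [CX3H1](=O)[#6] describes an sp2 carbon with one H, double-bonded to O and single-bonded to carbon — an aldehyde.
The closest candidate here is an acetyl/ketone group (-C(=O)CH3), but the carbonyl carbon has H0 (two carbon neighbours), not H1. No other fragment satisfies the full query, so there is no match.

No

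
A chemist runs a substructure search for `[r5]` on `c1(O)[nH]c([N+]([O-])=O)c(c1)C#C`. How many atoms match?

5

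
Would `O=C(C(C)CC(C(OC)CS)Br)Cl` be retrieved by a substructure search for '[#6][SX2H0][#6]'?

No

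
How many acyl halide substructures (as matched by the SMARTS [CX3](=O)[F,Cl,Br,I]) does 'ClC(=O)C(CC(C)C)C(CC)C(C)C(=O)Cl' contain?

2

[CX3](=O)[F,Cl,Br,I] is the SMARTS for an acyl halide: a carbonyl carbon bonded to a halogen.
The molecule carries 2 separate instances of an acyl chloride (-C(=O)Cl) meeting every constraint; each maps to a distinct set of atoms, giving 2 matches.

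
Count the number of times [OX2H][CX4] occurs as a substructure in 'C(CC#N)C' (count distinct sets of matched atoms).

0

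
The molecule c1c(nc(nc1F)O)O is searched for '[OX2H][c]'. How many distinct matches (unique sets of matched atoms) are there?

2

[OX2H][c] is the SMARTS for a phenol: a hydroxyl oxygen attached to an aromatic carbon.
The molecule carries 2 separate instances of a hydroxyl group (-OH) meeting every constraint; each maps to a distinct set of atoms, giving 2 matches.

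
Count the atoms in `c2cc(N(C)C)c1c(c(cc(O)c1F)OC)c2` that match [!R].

The query [!R] means: !R matches any atom not in a ring.
Check the 17 heavy atoms by environment: 10× c (aromatic, in 6-ring) → no; 2× O (acyclic) → match; 3× C (acyclic) → match; 1× F (acyclic) → match; 1× N (acyclic) → match.
Summing the matching environments: 2 + 3 + 1 + 1 = 7 matching atoms.

7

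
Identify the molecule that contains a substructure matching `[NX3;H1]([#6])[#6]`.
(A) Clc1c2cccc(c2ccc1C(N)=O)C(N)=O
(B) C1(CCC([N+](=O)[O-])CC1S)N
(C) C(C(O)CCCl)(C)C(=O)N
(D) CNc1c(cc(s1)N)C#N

D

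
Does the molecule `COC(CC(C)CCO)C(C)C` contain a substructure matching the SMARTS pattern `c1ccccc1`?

The pattern c1ccccc1 describes six aromatic carbons in a ring — a benzene ring.
The closest candidate here is a methyl group (-CH3), but no six-membered all-carbon aromatic ring is present. No other fragment satisfies the full query, so there is no match.

No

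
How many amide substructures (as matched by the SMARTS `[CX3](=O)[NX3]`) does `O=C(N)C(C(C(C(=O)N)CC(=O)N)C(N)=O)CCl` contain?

[CX3](=O)[NX3] is the SMARTS for an amide: a carbonyl carbon bonded to a trivalent nitrogen.
The molecule carries 4 separate instances of a primary amide (-C(=O)NH2) meeting every constraint; each maps to a distinct set of atoms, giving 4 matches.

4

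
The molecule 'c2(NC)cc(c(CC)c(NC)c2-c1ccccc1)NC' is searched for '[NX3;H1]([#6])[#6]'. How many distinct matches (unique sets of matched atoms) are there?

3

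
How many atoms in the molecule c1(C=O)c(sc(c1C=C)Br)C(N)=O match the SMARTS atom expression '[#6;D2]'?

2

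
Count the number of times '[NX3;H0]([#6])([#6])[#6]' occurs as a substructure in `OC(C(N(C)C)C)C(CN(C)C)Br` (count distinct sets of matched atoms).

2

[NX3;H0]([#6])([#6])[#6] is the SMARTS for a tertiary amine: a trivalent nitrogen with no H, bonded to three carbons.
The molecule carries 2 separate instances of a dimethylamino group (-N(CH3)2) meeting every constraint; each maps to a distinct set of atoms, giving 2 matches.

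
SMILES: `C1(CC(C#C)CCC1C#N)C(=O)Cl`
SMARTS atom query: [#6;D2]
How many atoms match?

The query [#6;D2] means: any carbon bonded to exactly two heavy atoms.
Check the 13 heavy atoms by environment: 4× C (D3) → no; 5× C (D2) → match; 1× O (D1) → no; 1× Cl (D1) → no; 1× N (D1) → no; 1× C (D1) → no.
That gives 5 matching atoms.

5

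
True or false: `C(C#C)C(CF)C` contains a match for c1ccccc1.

The pattern c1ccccc1 describes six aromatic carbons in a ring — a benzene ring.
The closest candidate here is a methyl group (-CH3), but no six-membered all-carbon aromatic ring is present. No other fragment satisfies the full query, so there is no match.

False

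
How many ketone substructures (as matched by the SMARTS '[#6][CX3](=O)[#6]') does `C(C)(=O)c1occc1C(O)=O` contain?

1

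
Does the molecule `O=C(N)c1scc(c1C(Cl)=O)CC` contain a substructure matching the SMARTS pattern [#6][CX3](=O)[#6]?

No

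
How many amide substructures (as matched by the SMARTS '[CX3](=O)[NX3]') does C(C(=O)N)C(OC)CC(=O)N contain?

[CX3](=O)[NX3] is the SMARTS for an amide: a carbonyl carbon bonded to a trivalent nitrogen.
The molecule carries 2 separate instances of a primary amide (-C(=O)NH2) meeting every constraint; each maps to a distinct set of atoms, giving 2 matches.

2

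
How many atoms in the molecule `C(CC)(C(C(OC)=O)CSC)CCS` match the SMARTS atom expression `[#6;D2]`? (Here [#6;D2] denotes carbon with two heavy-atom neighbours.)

4

The query [#6;D2] means: any carbon bonded to exactly two heavy atoms.
Check the 14 heavy atoms by environment: 4× C (D2) → match; 3× C (D3) → no; 3× C (D1) → no; 1× S (D1) → no; 1× O (D1) → no; 1× O (D2) → no; 1× S (D2) → no.
That gives 4 matching atoms.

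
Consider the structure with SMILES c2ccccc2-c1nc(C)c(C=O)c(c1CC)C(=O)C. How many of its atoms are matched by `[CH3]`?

The query [CH3] means: aliphatic carbon with exactly three hydrogens.
Check the 20 heavy atoms by environment: 1× n (aromatic, H0) → no; 6× c (aromatic, H0) → no; 1× C (H0) → no; 2× O (H0) → no; 3× C (H3) → match; 5× c (aromatic, H1) → no; 1× C (H1) → no; 1× C (H2) → no.
That gives 3 matching atoms.

3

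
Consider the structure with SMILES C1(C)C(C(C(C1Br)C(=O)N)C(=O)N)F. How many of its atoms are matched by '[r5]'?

5

The query [r5] means: r5 matches atoms in a five-membered ring.
Check the 14 heavy atoms by environment: 5× C (in 5-ring) → match; 3× C (acyclic) → no; 1× Br (acyclic) → no; 1× F (acyclic) → no; 2× O (acyclic) → no; 2× N (acyclic) → no.
That gives 5 matching atoms.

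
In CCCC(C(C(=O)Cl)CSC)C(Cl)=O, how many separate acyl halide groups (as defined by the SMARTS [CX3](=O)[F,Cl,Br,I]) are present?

2

[CX3](=O)[F,Cl,Br,I] is the SMARTS for an acyl halide: a carbonyl carbon bonded to a halogen.
The molecule carries 2 separate instances of an acyl chloride (-C(=O)Cl) meeting every constraint; each maps to a distinct set of atoms, giving 2 matches.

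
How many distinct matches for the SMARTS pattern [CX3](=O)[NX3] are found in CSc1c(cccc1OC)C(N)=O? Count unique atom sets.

1

[CX3](=O)[NX3] is the SMARTS for an amide: a carbonyl carbon bonded to a trivalent nitrogen.
Exactly one fragment in the molecule meets all constraints, giving 1 match.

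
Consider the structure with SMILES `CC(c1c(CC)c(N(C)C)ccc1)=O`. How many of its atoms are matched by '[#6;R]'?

The query [#6;R] means: carbon that is part of a ring.
Check the 14 heavy atoms by environment: 6× c (aromatic, in 6-ring) → match; 6× C (acyclic) → no; 1× O (acyclic) → no; 1× N (acyclic) → no.
That gives 6 matching atoms.

6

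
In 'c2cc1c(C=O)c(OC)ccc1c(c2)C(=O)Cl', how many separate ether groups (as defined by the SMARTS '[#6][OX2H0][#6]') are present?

1

[#6][OX2H0][#6] is the SMARTS for an ether: an aliphatic oxygen bridging two carbons with no H on the oxygen.
Exactly one fragment in the molecule meets all constraints, giving 1 match.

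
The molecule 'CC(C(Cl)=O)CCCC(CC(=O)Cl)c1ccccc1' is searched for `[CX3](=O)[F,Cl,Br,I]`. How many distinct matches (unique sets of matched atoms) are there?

2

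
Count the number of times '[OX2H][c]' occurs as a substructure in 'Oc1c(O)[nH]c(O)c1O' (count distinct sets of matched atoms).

[OX2H][c] is the SMARTS for a phenol: a hydroxyl oxygen attached to an aromatic carbon.
The molecule carries 4 separate instances of a hydroxyl group (-OH) meeting every constraint; each maps to a distinct set of atoms, giving 4 matches.

4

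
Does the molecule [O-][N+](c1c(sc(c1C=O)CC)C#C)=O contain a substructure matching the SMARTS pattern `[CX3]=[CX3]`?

No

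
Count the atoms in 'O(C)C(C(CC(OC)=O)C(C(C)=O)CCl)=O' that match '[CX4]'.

7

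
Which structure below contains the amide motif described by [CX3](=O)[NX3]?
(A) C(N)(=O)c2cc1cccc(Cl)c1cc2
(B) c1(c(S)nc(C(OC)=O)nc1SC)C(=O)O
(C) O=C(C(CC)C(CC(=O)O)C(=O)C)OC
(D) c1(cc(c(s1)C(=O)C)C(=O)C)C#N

A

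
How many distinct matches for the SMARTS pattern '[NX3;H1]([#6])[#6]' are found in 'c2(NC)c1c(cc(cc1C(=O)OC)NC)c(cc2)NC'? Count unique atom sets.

3

[NX3;H1]([#6])[#6] is the SMARTS for a secondary amine: a trivalent nitrogen with one H, bonded to two carbons.
The molecule carries 3 separate instances of an N-methylamino group (-NHCH3) meeting every constraint; each maps to a distinct set of atoms, giving 3 matches.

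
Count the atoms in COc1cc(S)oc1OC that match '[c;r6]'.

0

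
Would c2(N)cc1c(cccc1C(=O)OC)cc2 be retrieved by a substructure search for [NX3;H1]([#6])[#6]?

No

The pattern [NX3;H1]([#6])[#6] describes a trivalent nitrogen with one H, bonded to two carbons — a secondary amine.
The closest candidate here is a primary amino group (-NH2), but the nitrogen has H2 and only one carbon neighbour. No other fragment satisfies the full query, so there is no match.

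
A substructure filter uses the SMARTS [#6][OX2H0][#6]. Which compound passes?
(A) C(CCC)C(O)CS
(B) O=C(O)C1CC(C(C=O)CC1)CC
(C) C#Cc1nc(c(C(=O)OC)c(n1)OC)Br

C

[#6][OX2H0][#6] describes an aliphatic oxygen bridging two carbons with no H on the oxygen (an ether).
(A) has a hydroxyl group (-OH) but the oxygen has H1, not H0 bridging two carbons.
(B) has a carboxylic acid group (-C(=O)OH) but the -OH oxygen has H1; the =O is OX1, not OX2.
(C) contains a methoxy ether (-OCH3), which satisfies every atom and bond constraint.
So the answer is (C).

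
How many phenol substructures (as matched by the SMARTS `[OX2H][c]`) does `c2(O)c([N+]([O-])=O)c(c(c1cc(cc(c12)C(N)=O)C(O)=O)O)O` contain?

3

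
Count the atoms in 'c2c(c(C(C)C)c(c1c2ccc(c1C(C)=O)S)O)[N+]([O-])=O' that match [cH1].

Check the 21 heavy atoms by environment: 7× c (aromatic, H0) → no; 3× c (aromatic, H1) → match; 1× C (H1) → no; 3× C (H3) → no; 1× O (H1) → no; 1× C (H0) → no; 2× O (H0) → no; 1× S (H1) → no; 1× N (charge +1, H0) → no; 1× O (charge -1, H0) → no.
That gives 3 matching atoms.

3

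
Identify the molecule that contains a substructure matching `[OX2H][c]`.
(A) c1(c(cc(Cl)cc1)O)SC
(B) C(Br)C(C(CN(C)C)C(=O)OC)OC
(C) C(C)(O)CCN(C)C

[OX2H][c] describes a hydroxyl oxygen attached to an aromatic carbon (a phenol).
(A) contains a hydroxyl group (-OH), which satisfies every atom and bond constraint.
(B) has a methoxy ether (-OCH3) but the oxygen has H0, not H1.
(C) has a hydroxyl group (-OH) but the -OH is on an aliphatic carbon, not an aromatic c.
So the answer is (A).

A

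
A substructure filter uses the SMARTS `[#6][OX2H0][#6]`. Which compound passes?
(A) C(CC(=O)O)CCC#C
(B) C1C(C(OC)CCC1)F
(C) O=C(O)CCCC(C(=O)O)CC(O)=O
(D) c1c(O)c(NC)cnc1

B

[#6][OX2H0][#6] describes an aliphatic oxygen bridging two carbons with no H on the oxygen (an ether).
(A) has a carboxylic acid group (-C(=O)OH) but the -OH oxygen has H1; the =O is OX1, not OX2.
(B) contains a methoxy ether (-OCH3), which satisfies every atom and bond constraint.
(C) has a carboxylic acid group (-C(=O)OH) but the -OH oxygen has H1; the =O is OX1, not OX2.
(D) has a hydroxyl group (-OH) but the oxygen has H1, not H0 bridging two carbons.
So the answer is (B).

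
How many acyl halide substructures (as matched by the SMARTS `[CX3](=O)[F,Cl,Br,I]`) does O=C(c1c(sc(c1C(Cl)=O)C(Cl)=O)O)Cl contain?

3

[CX3](=O)[F,Cl,Br,I] is the SMARTS for an acyl halide: a carbonyl carbon bonded to a halogen.
The molecule carries 3 separate instances of an acyl chloride (-C(=O)Cl) meeting every constraint; each maps to a distinct set of atoms, giving 3 matches.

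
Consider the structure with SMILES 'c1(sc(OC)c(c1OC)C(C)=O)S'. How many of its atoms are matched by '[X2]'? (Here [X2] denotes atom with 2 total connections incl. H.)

4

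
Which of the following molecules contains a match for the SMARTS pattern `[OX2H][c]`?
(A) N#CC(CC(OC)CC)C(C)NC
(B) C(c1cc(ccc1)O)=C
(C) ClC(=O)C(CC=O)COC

B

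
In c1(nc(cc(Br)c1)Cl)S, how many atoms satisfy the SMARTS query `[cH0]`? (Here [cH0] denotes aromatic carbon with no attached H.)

3

The query [cH0] means: aromatic carbon with no attached hydrogen (substituted or ring-fusion).
Check the 9 heavy atoms by environment: 1× n (aromatic, H0) → no; 3× c (aromatic, H0) → match; 2× c (aromatic, H1) → no; 1× Br (H0) → no; 1× Cl (H0) → no; 1× S (H1) → no.
That gives 3 matching atoms.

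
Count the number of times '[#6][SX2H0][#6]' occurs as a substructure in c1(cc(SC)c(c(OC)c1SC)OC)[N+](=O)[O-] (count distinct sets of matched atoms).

[#6][SX2H0][#6] is the SMARTS for a thioether: an aliphatic sulfur bridging two carbons with no H on the sulfur.
The molecule carries 2 separate instances of a methylthio ether (-SCH3) meeting every constraint; each maps to a distinct set of atoms, giving 2 matches.

2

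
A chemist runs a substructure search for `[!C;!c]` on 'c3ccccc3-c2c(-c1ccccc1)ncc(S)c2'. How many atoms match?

2

The query [!C;!c] means: neither aliphatic nor aromatic carbon — same as [!#6].
Check the 19 heavy atoms by environment: 1× n (aromatic) → match; 17× c (aromatic) → no; 1× S → match.
Summing the matching environments: 1 + 1 = 2 matching atoms.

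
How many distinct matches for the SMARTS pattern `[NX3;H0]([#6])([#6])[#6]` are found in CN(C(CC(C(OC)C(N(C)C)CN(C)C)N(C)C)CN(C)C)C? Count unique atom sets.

5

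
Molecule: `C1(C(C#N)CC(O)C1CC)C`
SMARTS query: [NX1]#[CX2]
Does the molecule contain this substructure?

The pattern [NX1]#[CX2] describes a nitrogen triple-bonded to a two-connected carbon — a nitrile.
The molecule carries a nitrile (-C#N), whose atoms satisfy every constraint of the query, so the pattern matches.

Yes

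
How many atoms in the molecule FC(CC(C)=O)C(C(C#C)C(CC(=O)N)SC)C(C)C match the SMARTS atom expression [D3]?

The query [D3] means: atom with exactly three heavy-atom neighbours.
Check the 20 heavy atoms by environment: 3× C (D2) → no; 7× C (D3) → match; 5× C (D1) → no; 1× S (D2) → no; 1× F (D1) → no; 2× O (D1) → no; 1× N (D1) → no.
That gives 7 matching atoms.

7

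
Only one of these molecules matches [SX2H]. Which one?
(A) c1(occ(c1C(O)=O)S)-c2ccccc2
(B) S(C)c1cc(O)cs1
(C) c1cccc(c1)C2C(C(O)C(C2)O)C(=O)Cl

[SX2H] describes an aliphatic sulfur with two connections, one being H (a thiol).
(A) contains a thiol (-SH), which satisfies every atom and bond constraint.
(B) has a methylthio ether (-SCH3) but the sulfur has H0 (bonded to two carbons), not H1.
(C) has a hydroxyl group (-OH) but it is an -OH, not an -SH.
So the answer is (A).

A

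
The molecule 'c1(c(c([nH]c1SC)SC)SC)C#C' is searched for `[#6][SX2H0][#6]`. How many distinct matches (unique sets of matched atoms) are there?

3

[#6][SX2H0][#6] is the SMARTS for a thioether: an aliphatic sulfur bridging two carbons with no H on the sulfur.
The molecule carries 3 separate instances of a methylthio ether (-SCH3) meeting every constraint; each maps to a distinct set of atoms, giving 3 matches.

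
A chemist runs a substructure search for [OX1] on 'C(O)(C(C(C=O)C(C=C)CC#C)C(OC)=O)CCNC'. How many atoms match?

2

The query [OX1] means: aliphatic oxygen with one total connection — typically a carbonyl =O or an oxide.
Check the 20 heavy atoms by environment: 9× C (X4) → no; 2× O (X2) → no; 4× C (X3) → no; 2× O (X1) → match; 2× C (X2) → no; 1× N (X3) → no.
That gives 2 matching atoms.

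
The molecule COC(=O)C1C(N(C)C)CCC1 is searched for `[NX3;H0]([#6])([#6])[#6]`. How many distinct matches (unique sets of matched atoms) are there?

[NX3;H0]([#6])([#6])[#6] is the SMARTS for a tertiary amine: a trivalent nitrogen with no H, bonded to three carbons.
Exactly one fragment in the molecule meets all constraints, giving 1 match.

1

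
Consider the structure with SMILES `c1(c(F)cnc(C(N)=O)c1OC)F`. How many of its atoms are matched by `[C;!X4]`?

1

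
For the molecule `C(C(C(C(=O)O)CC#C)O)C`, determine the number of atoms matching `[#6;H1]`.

3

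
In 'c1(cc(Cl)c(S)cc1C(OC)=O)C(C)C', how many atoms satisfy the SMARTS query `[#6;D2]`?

The query [#6;D2] means: any carbon bonded to exactly two heavy atoms.
Check the 15 heavy atoms by environment: 2× c (aromatic, D2) → match; 4× c (aromatic, D3) → no; 1× S (D1) → no; 2× C (D3) → no; 3× C (D1) → no; 1× Cl (D1) → no; 1× O (D1) → no; 1× O (D2) → no.
That gives 2 matching atoms.

2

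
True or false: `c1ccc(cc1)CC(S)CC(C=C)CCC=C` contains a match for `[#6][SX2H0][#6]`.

The pattern [#6][SX2H0][#6] describes an aliphatic sulfur bridging two carbons with no H on the sulfur — a thioether.
The closest candidate here is a thiol (-SH), but the sulfur has H1, not H0 bridging two carbons. No other fragment satisfies the full query, so there is no match.

False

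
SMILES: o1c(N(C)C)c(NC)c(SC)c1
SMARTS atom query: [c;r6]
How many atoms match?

0

The query [c;r6] means: aromatic carbon that belongs to a six-membered ring.
Check the 12 heavy atoms by environment: 1× o (aromatic, in 5-ring) → no; 4× c (aromatic, in 5-ring) → no; 1× S (acyclic) → no; 4× C (acyclic) → no; 2× N (acyclic) → no.
No environment satisfies the query, so 0 matching atoms.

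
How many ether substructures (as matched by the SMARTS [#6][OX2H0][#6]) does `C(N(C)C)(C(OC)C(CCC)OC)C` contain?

[#6][OX2H0][#6] is the SMARTS for an ether: an aliphatic oxygen bridging two carbons with no H on the oxygen.
The molecule carries 2 separate instances of a methoxy ether (-OCH3) meeting every constraint; each maps to a distinct set of atoms, giving 2 matches.

2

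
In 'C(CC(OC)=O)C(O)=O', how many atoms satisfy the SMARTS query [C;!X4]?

Check the 9 heavy atoms by environment: 3× C (X4) → no; 2× C (X3) → match; 2× O (X1) → no; 2× O (X2) → no.
That gives 2 matching atoms.

2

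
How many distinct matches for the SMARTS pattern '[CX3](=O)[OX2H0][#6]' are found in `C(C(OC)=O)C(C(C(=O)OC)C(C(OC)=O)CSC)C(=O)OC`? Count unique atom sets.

[CX3](=O)[OX2H0][#6] is the SMARTS for an ester: a carbonyl carbon bonded to an oxygen that is itself bonded to carbon (no H on that O).
The molecule carries 4 separate instances of a methyl-ester group (-C(=O)OCH3) meeting every constraint; each maps to a distinct set of atoms, giving 4 matches.

4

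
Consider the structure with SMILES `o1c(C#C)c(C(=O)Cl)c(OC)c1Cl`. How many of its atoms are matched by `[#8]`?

3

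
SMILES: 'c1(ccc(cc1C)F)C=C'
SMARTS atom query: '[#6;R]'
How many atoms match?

6

The query [#6;R] means: carbon that is part of a ring.
Check the 10 heavy atoms by environment: 6× c (aromatic, in 6-ring) → match; 3× C (acyclic) → no; 1× F (acyclic) → no.
That gives 6 matching atoms.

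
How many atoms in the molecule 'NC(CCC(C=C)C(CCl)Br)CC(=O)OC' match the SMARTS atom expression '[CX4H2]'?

4

Check the 16 heavy atoms by environment: 4× C (H2, X4) → match; 3× C (H1, X4) → no; 1× N (H2, X3) → no; 1× C (H1, X3) → no; 1× C (H2, X3) → no; 1× C (H0, X3) → no; 1× O (H0, X1) → no; 1× O (H0, X2) → no; 1× C (H3, X4) → no; 1× Cl (H0, X1) → no; 1× Br (H0, X1) → no.
That gives 4 matching atoms.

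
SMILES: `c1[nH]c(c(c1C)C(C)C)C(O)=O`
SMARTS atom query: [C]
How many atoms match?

5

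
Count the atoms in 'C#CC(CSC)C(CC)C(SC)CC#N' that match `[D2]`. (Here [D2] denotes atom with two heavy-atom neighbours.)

7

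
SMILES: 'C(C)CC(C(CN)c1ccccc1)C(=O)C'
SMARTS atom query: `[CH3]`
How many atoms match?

Check the 16 heavy atoms by environment: 3× C (H2) → no; 2× C (H1) → no; 1× C (H0) → no; 1× O (H0) → no; 2× C (H3) → match; 1× c (aromatic, H0) → no; 5× c (aromatic, H1) → no; 1× N (H2) → no.
That gives 2 matching atoms.

2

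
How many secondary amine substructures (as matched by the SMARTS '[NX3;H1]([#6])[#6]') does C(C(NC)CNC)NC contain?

[NX3;H1]([#6])[#6] is the SMARTS for a secondary amine: a trivalent nitrogen with one H, bonded to two carbons.
The molecule carries 3 separate instances of an N-methylamino group (-NHCH3) meeting every constraint; each maps to a distinct set of atoms, giving 3 matches.

3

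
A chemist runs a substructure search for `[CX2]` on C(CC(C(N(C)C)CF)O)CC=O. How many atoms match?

0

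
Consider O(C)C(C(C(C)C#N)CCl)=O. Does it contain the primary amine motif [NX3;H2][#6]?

No

The pattern [NX3;H2][#6] describes a trivalent nitrogen with two H attached to carbon — a primary amine.
The closest candidate here is a nitrile (-C#N), but the nitrogen is NX1 (triple-bonded), not NX3 with two H. No other fragment satisfies the full query, so there is no match.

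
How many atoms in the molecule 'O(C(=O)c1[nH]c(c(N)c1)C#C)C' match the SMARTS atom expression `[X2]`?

3

Check the 12 heavy atoms by environment: 1× n (aromatic, X3) → no; 4× c (aromatic, X3) → no; 2× C (X2) → match; 1× N (X3) → no; 1× C (X3) → no; 1× O (X1) → no; 1× O (X2) → match; 1× C (X4) → no.
Summing the matching environments: 2 + 1 = 3 matching atoms.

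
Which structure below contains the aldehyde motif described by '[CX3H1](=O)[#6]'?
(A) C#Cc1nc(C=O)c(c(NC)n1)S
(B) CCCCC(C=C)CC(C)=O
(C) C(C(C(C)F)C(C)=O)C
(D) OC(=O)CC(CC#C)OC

A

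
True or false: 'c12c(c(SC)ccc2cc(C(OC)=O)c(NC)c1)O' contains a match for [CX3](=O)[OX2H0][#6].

The pattern [CX3](=O)[OX2H0][#6] describes a carbonyl carbon bonded to an oxygen that is itself bonded to carbon (no H on that O) — an ester.
The molecule carries a methyl-ester group (-C(=O)OCH3), whose atoms satisfy every constraint of the query, so the pattern matches.

True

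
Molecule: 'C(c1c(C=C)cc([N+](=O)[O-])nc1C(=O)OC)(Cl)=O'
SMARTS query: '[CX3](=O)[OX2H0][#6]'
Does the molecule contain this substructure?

The pattern [CX3](=O)[OX2H0][#6] describes a carbonyl carbon bonded to an oxygen that is itself bonded to carbon (no H on that O) — an ester.
The molecule carries a methyl-ester group (-C(=O)OCH3), whose atoms satisfy every constraint of the query, so the pattern matches.

Yes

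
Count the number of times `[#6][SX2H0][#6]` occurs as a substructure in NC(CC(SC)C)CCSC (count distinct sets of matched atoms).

2

[#6][SX2H0][#6] is the SMARTS for a thioether: an aliphatic sulfur bridging two carbons with no H on the sulfur.
The molecule carries 2 separate instances of a methylthio ether (-SCH3) meeting every constraint; each maps to a distinct set of atoms, giving 2 matches.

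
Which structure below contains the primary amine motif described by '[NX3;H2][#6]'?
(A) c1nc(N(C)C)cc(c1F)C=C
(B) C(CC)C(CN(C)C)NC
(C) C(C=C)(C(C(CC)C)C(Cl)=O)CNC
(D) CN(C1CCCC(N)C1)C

[NX3;H2][#6] describes a trivalent nitrogen with two H attached to carbon (a primary amine).
(A) has a dimethylamino group (-N(CH3)2) but the nitrogen has H0, not H2.
(B) has an N-methylamino group (-NHCH3) but the nitrogen bears two carbons and only one H (H1), not H2.
(C) has an N-methylamino group (-NHCH3) but the nitrogen bears two carbons and only one H (H1), not H2.
(D) contains a primary amino group (-NH2), which satisfies every atom and bond constraint.
So the answer is (D).

D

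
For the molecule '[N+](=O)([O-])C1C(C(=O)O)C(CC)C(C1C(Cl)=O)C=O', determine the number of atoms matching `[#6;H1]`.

6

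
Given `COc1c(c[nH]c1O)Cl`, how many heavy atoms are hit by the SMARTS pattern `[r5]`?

5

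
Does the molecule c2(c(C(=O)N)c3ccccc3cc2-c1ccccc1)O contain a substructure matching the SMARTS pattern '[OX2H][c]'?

Yes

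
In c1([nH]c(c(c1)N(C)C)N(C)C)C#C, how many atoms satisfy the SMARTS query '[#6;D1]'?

The query [#6;D1] means: carbon bonded to exactly one heavy atom.
Check the 13 heavy atoms by environment: 1× n (aromatic, D2) → no; 3× c (aromatic, D3) → no; 1× c (aromatic, D2) → no; 2× N (D3) → no; 5× C (D1) → match; 1× C (D2) → no.
That gives 5 matching atoms.

5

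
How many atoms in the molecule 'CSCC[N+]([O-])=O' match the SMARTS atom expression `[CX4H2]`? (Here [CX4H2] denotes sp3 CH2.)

The query [CX4H2] means: sp3 carbon (X4) with exactly two hydrogens.
Check the 7 heavy atoms by environment: 2× C (H2, X4) → match; 1× S (H0, X2) → no; 1× C (H3, X4) → no; 1× N (charge +1, H0, X3) → no; 1× O (charge -1, H0, X1) → no; 1× O (H0, X1) → no.
That gives 2 matching atoms.

2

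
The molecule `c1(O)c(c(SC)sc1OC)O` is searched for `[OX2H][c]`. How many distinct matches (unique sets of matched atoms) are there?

[OX2H][c] is the SMARTS for a phenol: a hydroxyl oxygen attached to an aromatic carbon.
The molecule carries 2 separate instances of a hydroxyl group (-OH) meeting every constraint; each maps to a distinct set of atoms, giving 2 matches.

2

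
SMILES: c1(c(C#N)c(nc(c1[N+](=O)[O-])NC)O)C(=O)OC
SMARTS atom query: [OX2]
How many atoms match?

2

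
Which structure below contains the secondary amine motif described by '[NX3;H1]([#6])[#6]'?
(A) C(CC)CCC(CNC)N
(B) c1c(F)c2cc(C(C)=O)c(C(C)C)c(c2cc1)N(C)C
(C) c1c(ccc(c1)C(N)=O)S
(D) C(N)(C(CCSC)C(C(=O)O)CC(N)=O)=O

A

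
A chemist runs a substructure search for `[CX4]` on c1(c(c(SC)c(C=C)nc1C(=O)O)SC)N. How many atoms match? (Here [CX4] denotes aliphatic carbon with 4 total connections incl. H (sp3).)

2

The query [CX4] means: C with X4: aliphatic carbon with exactly 4 total connections (bonds + H).
Check the 16 heavy atoms by environment: 1× n (aromatic, X2) → no; 5× c (aromatic, X3) → no; 3× C (X3) → no; 1× O (X1) → no; 1× O (X2) → no; 2× S (X2) → no; 2× C (X4) → match; 1× N (X3) → no.
That gives 2 matching atoms.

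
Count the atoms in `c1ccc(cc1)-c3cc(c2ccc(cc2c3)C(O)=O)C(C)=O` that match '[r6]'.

Check the 22 heavy atoms by environment: 16× c (aromatic, in 6-ring) → match; 3× C (acyclic) → no; 3× O (acyclic) → no.
That gives 16 matching atoms.

16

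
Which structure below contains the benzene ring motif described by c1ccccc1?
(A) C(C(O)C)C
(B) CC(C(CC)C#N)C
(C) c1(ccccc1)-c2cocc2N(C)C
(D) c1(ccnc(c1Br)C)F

c1ccccc1 describes six aromatic carbons in a ring (a benzene ring).
(A) has a methyl group (-CH3) but no six-membered all-carbon aromatic ring is present.
(B) has a methyl group (-CH3) but no six-membered all-carbon aromatic ring is present.
(C) contains a phenyl ring, which satisfies every atom and bond constraint.
(D) has a methyl group (-CH3) but no six-membered all-carbon aromatic ring is present.
So the answer is (C).

C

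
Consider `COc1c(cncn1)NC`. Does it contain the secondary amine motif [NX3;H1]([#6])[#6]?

Yes

The pattern [NX3;H1]([#6])[#6] describes a trivalent nitrogen with one H, bonded to two carbons — a secondary amine.
The molecule carries an N-methylamino group (-NHCH3), whose atoms satisfy every constraint of the query, so the pattern matches.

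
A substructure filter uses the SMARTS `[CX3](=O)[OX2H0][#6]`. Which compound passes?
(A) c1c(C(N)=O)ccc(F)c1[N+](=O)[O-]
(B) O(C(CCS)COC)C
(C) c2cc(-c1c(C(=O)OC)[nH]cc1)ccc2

[CX3](=O)[OX2H0][#6] describes a carbonyl carbon bonded to an oxygen that is itself bonded to carbon (no H on that O) (an ester).
(A) has a primary amide (-C(=O)NH2) but the carbonyl is bonded to N, not to an O-C linkage.
(B) has a methoxy ether (-OCH3) but the ether oxygen is not adjacent to a C=O carbon.
(C) contains a methyl-ester group (-C(=O)OCH3), which satisfies every atom and bond constraint.
So the answer is (C).

C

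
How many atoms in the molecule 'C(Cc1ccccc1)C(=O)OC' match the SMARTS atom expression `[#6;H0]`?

2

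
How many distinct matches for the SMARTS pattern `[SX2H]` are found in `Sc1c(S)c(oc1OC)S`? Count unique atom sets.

3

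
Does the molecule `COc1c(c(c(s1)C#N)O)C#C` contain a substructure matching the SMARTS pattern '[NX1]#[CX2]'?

The pattern [NX1]#[CX2] describes a nitrogen triple-bonded to a two-connected carbon — a nitrile.
The molecule carries a nitrile (-C#N), whose atoms satisfy every constraint of the query, so the pattern matches.

Yes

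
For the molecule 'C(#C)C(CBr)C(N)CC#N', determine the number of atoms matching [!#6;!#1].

The query [!#6;!#1] means: not carbon and not hydrogen — any heteroatom.
Check the 10 heavy atoms by environment: 7× C → no; 1× Br → match; 2× N → match.
Summing the matching environments: 1 + 2 = 3 matching atoms.

3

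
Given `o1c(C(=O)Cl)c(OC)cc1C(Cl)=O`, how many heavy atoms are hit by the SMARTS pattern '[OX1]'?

2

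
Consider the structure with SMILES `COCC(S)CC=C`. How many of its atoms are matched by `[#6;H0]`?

0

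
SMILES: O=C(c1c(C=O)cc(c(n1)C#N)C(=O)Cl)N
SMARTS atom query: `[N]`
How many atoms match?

2

The query [N] means: uppercase N matches aliphatic (non-aromatic) nitrogen only.
Check the 16 heavy atoms by environment: 1× n (aromatic) → no; 5× c (aromatic) → no; 4× C → no; 2× N → match; 3× O → no; 1× Cl → no.
That gives 2 matching atoms.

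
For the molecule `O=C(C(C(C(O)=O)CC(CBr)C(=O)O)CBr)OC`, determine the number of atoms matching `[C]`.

10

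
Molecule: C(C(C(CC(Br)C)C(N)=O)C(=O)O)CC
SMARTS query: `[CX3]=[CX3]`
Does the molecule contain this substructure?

No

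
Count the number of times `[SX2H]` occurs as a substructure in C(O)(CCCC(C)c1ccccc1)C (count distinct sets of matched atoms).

[SX2H] is the SMARTS for a thiol: an aliphatic sulfur with two connections, one being H.
The molecule has a hydroxyl group (-OH), but it is an -OH, not an -SH; nothing else fits, so there are 0 matches.

0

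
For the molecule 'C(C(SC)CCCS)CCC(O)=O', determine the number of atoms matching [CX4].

8

Check the 13 heavy atoms by environment: 8× C (X4) → match; 2× S (X2) → no; 1× C (X3) → no; 1× O (X1) → no; 1× O (X2) → no.
That gives 8 matching atoms.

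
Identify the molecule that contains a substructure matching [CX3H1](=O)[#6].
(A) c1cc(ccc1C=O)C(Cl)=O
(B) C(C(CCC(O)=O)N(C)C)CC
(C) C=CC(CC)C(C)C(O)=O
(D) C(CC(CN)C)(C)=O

A

[CX3H1](=O)[#6] describes an sp2 carbon with one H, double-bonded to O and single-bonded to carbon (an aldehyde).
(A) contains an aldehyde (-CHO), which satisfies every atom and bond constraint.
(B) has a carboxylic acid group (-C(=O)OH) but the carbonyl carbon has H0 and is bonded to O, not H1.
(C) has a carboxylic acid group (-C(=O)OH) but the carbonyl carbon has H0 and is bonded to O, not H1.
(D) has an acetyl/ketone group (-C(=O)CH3) but the carbonyl carbon has H0 (two carbon neighbours), not H1.
So the answer is (A).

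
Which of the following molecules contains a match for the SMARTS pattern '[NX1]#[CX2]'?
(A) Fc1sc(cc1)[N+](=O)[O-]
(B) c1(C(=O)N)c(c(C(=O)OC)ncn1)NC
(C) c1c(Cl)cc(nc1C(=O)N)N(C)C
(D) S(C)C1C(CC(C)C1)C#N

D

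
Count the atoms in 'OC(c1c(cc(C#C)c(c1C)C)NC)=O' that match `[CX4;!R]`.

3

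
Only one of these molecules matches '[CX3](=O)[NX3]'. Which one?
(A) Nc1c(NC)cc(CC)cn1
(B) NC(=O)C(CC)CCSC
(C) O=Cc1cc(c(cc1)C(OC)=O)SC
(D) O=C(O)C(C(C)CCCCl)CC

B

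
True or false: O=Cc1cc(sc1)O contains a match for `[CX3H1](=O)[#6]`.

True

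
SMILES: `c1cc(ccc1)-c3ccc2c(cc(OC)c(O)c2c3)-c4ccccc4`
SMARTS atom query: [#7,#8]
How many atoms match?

2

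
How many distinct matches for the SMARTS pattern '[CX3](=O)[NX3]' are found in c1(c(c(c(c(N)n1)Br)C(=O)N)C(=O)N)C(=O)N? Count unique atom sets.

3

[CX3](=O)[NX3] is the SMARTS for an amide: a carbonyl carbon bonded to a trivalent nitrogen.
The molecule carries 3 separate instances of a primary amide (-C(=O)NH2) meeting every constraint; each maps to a distinct set of atoms, giving 3 matches.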